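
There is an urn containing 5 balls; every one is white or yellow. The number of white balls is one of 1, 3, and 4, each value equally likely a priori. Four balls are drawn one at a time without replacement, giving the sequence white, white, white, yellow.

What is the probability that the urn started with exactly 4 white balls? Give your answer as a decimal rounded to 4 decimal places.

Under each hypothesis, the probability of the observed sequence is: P(data | r = 1) = (1/5)(0/4) = 0; P(data | r = 3) = (3/5)(2/4)(1/3)(2/2) = 1/10; P(data | r = 4) = (4/5)(3/4)(2/3)(1/2) = 1/5.
The prior-weighted likelihoods are 1/3 · 0 = 0, 1/3 · 1/10 = 1/30, 1/3 · 1/5 = 1/15; with total 1/10.
Hence P(r = 4 | data) = (1/15) / (1/10) = 2/3.

0.6667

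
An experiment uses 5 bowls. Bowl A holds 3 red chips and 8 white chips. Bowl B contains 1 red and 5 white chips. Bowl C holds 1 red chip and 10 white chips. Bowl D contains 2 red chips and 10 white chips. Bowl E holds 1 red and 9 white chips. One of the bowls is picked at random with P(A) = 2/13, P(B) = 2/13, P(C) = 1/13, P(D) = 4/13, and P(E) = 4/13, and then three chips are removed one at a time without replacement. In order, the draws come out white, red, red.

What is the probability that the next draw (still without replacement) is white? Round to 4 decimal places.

0.9231

The likelihood of the observed sequence under each hypothesis: P(data | bowl A) = (8/11)(3/10)(2/9) = 0.048485; P(data | bowl B) = (5/6)(1/5)(0/4) = 0; P(data | bowl C) = (10/11)(1/10)(0/9) = 0; P(data | bowl D) = (10/12)(2/11)(1/10) = 0.015152; P(data | bowl E) = (9/10)(1/9)(0/8) = 0.
The prior-weighted likelihoods are 2/13 · 0.048485 = 0.0074592, 2/13 · 0 = 0, 1/13 · 0 = 0, 4/13 · 0.015152 = 0.004662, 4/13 · 0 = 0; with total 0.012121.
Normalising, the posterior is P(bowl A | data) = 0.61538, P(bowl B | data) = 0, P(bowl C | data) = 0, P(bowl D | data) = 0.38462, P(bowl E | data) = 0.
Averaging over the posterior, P(white next | data) = (7/8)(0.61538) + (1)(0.38462) = 0.92308.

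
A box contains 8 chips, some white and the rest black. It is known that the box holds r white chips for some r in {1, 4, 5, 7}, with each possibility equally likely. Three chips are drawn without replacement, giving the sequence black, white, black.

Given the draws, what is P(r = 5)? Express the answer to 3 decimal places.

0.250

Under each hypothesis, the probability of the observed sequence is: P(data | r = 1) = (7/8)(1/7)(6/6) = 1/8; P(data | r = 4) = (4/8)(4/7)(3/6) = 1/7; P(data | r = 5) = (3/8)(5/7)(2/6) = 5/56; P(data | r = 7) = (1/8)(7/7)(0/6) = 0.
Multiplying each by its prior: 1/4 · 1/8 = 1/32, 1/4 · 1/7 = 1/28, 1/4 · 5/56 = 5/224, 1/4 · 0 = 0; these sum to 5/56.
So P(r = 5 | data) = (5/224) / (5/56) = 1/4.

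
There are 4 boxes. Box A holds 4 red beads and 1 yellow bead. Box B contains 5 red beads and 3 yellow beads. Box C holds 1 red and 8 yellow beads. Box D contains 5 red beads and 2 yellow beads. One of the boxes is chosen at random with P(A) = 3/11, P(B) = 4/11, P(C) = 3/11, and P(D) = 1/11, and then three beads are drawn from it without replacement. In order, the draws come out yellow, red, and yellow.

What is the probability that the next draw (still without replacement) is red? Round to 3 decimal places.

0.452

Under each hypothesis, the probability of the observed sequence is: P(data | box A) = (1/5)(4/4)(0/3) = 0; P(data | box B) = (3/8)(5/7)(2/6) = 5/56; P(data | box C) = (8/9)(1/8)(7/7) = 1/9; P(data | box D) = (2/7)(5/6)(1/5) = 1/21.
The prior-weighted likelihoods are 3/11 · 0 = 0, 4/11 · 5/56 = 5/154, 3/11 · 1/9 = 1/33, 1/11 · 1/21 = 1/231; summing to 31/462.
The posterior is then P(box A | data) = 0, P(box B | data) = 15/31, P(box C | data) = 14/31, P(box D | data) = 2/31.
Averaging over the posterior, P(red next | data) = (4/5)(15/31) + (0)(14/31) + (1)(2/31) = 14/31.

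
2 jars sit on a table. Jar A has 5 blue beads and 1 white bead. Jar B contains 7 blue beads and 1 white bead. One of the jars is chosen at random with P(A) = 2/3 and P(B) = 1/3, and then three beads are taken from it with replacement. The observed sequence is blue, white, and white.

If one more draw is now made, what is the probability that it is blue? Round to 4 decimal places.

0.8428

Compute the likelihood of the observed sequence for each case: P(data | jar A) = (5/6)(1/6)(1/6) = 0.023148; P(data | jar B) = (7/8)(1/8)(1/8) = 0.013672.
Weighting by the prior gives 2/3 · 0.023148 = 0.015432, 1/3 · 0.013672 = 0.0045573; summing to 0.019989.
The posterior is then P(jar A | data) = 0.77201, P(jar B | data) = 0.22799.
The predictive probability is P(blue next | data) = (5/6)(0.77201) + (7/8)(0.22799) = 0.84283.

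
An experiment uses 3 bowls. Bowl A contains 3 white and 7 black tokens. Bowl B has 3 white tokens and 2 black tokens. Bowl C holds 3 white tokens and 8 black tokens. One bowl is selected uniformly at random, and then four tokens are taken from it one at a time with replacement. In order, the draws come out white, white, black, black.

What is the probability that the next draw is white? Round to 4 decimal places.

Compute the likelihood of the observed sequence for each case: P(data | bowl A) = (3/10)(3/10)(7/10)(7/10) = 0.0441; P(data | bowl B) = (3/5)(3/5)(2/5)(2/5) = 0.0576; P(data | bowl C) = (3/11)(3/11)(8/11)(8/11) = 0.039342.
Multiplying each by its prior: 1/3 · 0.0441 = 0.0147, 1/3 · 0.0576 = 0.0192, 1/3 · 0.039342 = 0.013114; with total 0.047014.
Normalising, the posterior is P(bowl A | data) = 0.31267, P(bowl B | data) = 0.40839, P(bowl C | data) = 0.27894.
Averaging over the posterior, P(white next | data) = (3/10)(0.31267) + (3/5)(0.40839) + (3/11)(0.27894) = 0.41491.

0.4149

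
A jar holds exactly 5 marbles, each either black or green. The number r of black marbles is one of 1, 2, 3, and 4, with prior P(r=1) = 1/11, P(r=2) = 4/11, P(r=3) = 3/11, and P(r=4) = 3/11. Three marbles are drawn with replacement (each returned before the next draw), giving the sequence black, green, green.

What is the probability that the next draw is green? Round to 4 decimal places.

Compute the likelihood of the observed sequence for each case: P(data | r = 1) = (1/5)(4/5)(4/5) = 0.128; P(data | r = 2) = (2/5)(3/5)(3/5) = 0.144; P(data | r = 3) = (3/5)(2/5)(2/5) = 0.096; P(data | r = 4) = (4/5)(1/5)(1/5) = 0.032.
Multiplying each by its prior: 1/11 · 0.128 = 0.011636, 4/11 · 0.144 = 0.052364, 3/11 · 0.096 = 0.026182, 3/11 · 0.032 = 0.0087273; with total 0.098909.
Normalising, the posterior is P(r = 1 | data) = 0.11765, P(r = 2 | data) = 0.52941, P(r = 3 | data) = 0.26471, P(r = 4 | data) = 0.088235.
Averaging over the posterior, P(green next | data) = (4/5)(0.11765) + (3/5)(0.52941) + (2/5)(0.26471) + (1/5)(0.088235) = 0.53529.

0.5353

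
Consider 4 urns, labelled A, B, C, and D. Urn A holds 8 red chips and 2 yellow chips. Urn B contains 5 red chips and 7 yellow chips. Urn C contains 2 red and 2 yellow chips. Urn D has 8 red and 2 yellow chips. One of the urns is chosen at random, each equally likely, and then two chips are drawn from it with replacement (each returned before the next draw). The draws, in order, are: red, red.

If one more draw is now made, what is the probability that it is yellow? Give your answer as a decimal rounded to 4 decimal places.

0.2831

The likelihood of the observed sequence under each hypothesis: P(data | urn A) = (8/10)(8/10) = 0.64; P(data | urn B) = (5/12)(5/12) = 0.17361; P(data | urn C) = (2/4)(2/4) = 0.25; P(data | urn D) = (8/10)(8/10) = 0.64.
Weighting by the prior gives 1/4 · 0.64 = 0.16, 1/4 · 0.17361 = 0.043403, 1/4 · 0.25 = 0.0625, 1/4 · 0.64 = 0.16; summing to 0.4259.
Normalising, the posterior is P(urn A | data) = 0.37567, P(urn B | data) = 0.10191, P(urn C | data) = 0.14675, P(urn D | data) = 0.37567.
Averaging over the posterior, P(yellow next | data) = (1/5)(0.37567) + (7/12)(0.10191) + (1/2)(0.14675) + (1/5)(0.37567) = 0.28309.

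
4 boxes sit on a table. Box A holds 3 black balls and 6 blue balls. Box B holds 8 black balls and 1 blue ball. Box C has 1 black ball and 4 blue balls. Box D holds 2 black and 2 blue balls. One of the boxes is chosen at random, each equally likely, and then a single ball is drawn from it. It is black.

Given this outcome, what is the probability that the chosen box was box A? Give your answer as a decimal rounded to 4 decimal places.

Compute the likelihood of this draw for each case: P(data | box A) = (3/9) = 1/3; P(data | box B) = (8/9) = 8/9; P(data | box C) = (1/5) = 1/5; P(data | box D) = (2/4) = 1/2.
The prior-weighted likelihoods are 1/4 · 1/3 = 1/12, 1/4 · 8/9 = 2/9, 1/4 · 1/5 = 1/20, 1/4 · 1/2 = 1/8; these sum to 173/360.
By Bayes' rule, P(box A | data) = (1/12) / (173/360) = 30/173.

0.1734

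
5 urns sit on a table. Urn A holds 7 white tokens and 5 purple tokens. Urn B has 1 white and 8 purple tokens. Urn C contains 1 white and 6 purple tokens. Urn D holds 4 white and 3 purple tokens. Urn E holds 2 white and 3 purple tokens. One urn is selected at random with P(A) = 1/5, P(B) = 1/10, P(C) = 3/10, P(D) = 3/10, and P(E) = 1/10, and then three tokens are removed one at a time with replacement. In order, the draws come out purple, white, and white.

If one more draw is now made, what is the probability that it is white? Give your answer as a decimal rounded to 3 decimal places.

Under each hypothesis, the probability of the observed sequence is: P(data | urn A) = (5/12)(7/12)(7/12) = 0.14178; P(data | urn B) = (8/9)(1/9)(1/9) = 0.010974; P(data | urn C) = (6/7)(1/7)(1/7) = 0.017493; P(data | urn D) = (3/7)(4/7)(4/7) = 0.13994; P(data | urn E) = (3/5)(2/5)(2/5) = 0.096.
The prior-weighted likelihoods are 1/5 · 0.14178 = 0.028356, 1/10 · 0.010974 = 0.0010974, 3/10 · 0.017493 = 0.0052478, 3/10 · 0.13994 = 0.041983, 1/10 · 0.096 = 0.0096; these sum to 0.086284.
Dividing through by the total gives posterior P(urn A | data) = 0.32864, P(urn B | data) = 0.012718, P(urn C | data) = 0.06082, P(urn D | data) = 0.48656, P(urn E | data) = 0.11126.
The predictive probability is P(white next | data) = (7/12)(0.32864) + (1/9)(0.012718) + (1/7)(0.06082) + (4/7)(0.48656) + (2/5)(0.11126) = 0.52435.

0.524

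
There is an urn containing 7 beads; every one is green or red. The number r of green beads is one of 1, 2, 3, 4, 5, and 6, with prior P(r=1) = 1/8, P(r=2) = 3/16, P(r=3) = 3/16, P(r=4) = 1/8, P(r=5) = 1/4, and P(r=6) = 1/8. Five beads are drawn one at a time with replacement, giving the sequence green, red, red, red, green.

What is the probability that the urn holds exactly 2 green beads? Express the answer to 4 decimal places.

For each hypothesis, P(data | H) works out to: P(data | r = 1) = (1/7)(6/7)(6/7)(6/7)(1/7) = 0.012852; P(data | r = 2) = (2/7)(5/7)(5/7)(5/7)(2/7) = 0.02975; P(data | r = 3) = (3/7)(4/7)(4/7)(4/7)(3/7) = 0.034271; P(data | r = 4) = (4/7)(3/7)(3/7)(3/7)(4/7) = 0.025704; P(data | r = 5) = (5/7)(2/7)(2/7)(2/7)(5/7) = 0.0119; P(data | r = 6) = (6/7)(1/7)(1/7)(1/7)(6/7) = 0.002142.
Weighting by the prior gives 1/8 · 0.012852 = 0.0016065, 3/16 · 0.02975 = 0.005578, 3/16 · 0.034271 = 0.0064259, 1/8 · 0.025704 = 0.0032129, 1/4 · 0.0119 = 0.002975, 1/8 · 0.002142 = 0.00026775; summing to 0.020066.
So P(r = 2 | data) = (0.005578) / (0.020066) = 0.27798.

0.2780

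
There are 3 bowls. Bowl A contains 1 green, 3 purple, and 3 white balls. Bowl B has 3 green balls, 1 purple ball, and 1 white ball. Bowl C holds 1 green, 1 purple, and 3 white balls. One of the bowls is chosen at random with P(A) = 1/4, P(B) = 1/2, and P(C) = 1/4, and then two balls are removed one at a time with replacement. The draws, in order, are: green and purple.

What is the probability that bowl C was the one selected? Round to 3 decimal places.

The likelihood of the observed sequence under each hypothesis: P(data | bowl A) = (1/7)(3/7) = 0.061224; P(data | bowl B) = (3/5)(1/5) = 0.12; P(data | bowl C) = (1/5)(1/5) = 0.04.
Multiplying each by its prior: 1/4 · 0.061224 = 0.015306, 1/2 · 0.12 = 0.06, 1/4 · 0.04 = 0.01; with total 0.085306.
Therefore the posterior P(bowl C | data) = (0.01) / (0.085306) = 0.11722.

0.117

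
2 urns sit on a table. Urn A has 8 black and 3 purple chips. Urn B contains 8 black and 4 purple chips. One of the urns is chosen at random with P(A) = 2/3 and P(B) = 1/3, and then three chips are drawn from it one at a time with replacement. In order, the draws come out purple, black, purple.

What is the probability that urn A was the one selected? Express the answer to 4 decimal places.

0.5936

For each hypothesis, P(data | H) works out to: P(data | urn A) = (3/11)(8/11)(3/11) = 0.054095; P(data | urn B) = (4/12)(8/12)(4/12) = 0.074074.
The prior-weighted likelihoods are 2/3 · 0.054095 = 0.036063, 1/3 · 0.074074 = 0.024691; summing to 0.060754.
So P(urn A | data) = (0.036063) / (0.060754) = 0.59359.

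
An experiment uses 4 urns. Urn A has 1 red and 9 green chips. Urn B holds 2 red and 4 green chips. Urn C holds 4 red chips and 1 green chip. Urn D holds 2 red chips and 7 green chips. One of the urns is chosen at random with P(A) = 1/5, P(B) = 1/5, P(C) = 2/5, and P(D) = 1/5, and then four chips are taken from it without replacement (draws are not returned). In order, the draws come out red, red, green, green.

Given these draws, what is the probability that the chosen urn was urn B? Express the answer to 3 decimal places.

0.706

For each hypothesis, P(data | H) works out to: P(data | urn A) = (1/10)(0/9) = 0; P(data | urn B) = (2/6)(1/5)(4/4)(3/3) = 1/15; P(data | urn C) = (4/5)(3/4)(1/3)(0/2) = 0; P(data | urn D) = (2/9)(1/8)(7/7)(6/6) = 1/36.
Weighting by the prior gives 1/5 · 0 = 0, 1/5 · 1/15 = 1/75, 2/5 · 0 = 0, 1/5 · 1/36 = 1/180; summing to 17/900.
Hence P(urn B | data) = (1/75) / (17/900) = 12/17.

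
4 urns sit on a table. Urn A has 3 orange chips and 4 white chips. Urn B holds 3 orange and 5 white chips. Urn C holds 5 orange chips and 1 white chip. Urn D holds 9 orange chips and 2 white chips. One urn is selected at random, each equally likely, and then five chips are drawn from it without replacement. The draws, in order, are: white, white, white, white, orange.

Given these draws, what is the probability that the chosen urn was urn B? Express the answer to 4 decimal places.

Compute the likelihood of the observed sequence for each case: P(data | urn A) = (4/7)(3/6)(2/5)(1/4)(3/3) = 0.028571; P(data | urn B) = (5/8)(4/7)(3/6)(2/5)(3/4) = 0.053571; P(data | urn C) = (1/6)(0/5) = 0; P(data | urn D) = (2/11)(1/10)(0/9) = 0.
Multiplying each by its prior: 1/4 · 0.028571 = 0.0071429, 1/4 · 0.053571 = 0.013393, 1/4 · 0 = 0, 1/4 · 0 = 0; these sum to 0.020536.
So P(urn B | data) = (0.013393) / (0.020536) = 0.65217.

0.6522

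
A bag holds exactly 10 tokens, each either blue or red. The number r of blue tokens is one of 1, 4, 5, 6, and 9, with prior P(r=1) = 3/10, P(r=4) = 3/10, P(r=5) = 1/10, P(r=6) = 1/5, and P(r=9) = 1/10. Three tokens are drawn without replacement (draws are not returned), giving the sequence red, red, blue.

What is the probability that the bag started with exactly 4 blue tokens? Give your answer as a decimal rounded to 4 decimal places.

0.4390

Compute the likelihood of the observed sequence for each case: P(data | r = 1) = (9/10)(8/9)(1/8) = 1/10; P(data | r = 4) = (6/10)(5/9)(4/8) = 1/6; P(data | r = 5) = (5/10)(4/9)(5/8) = 5/36; P(data | r = 6) = (4/10)(3/9)(6/8) = 1/10; P(data | r = 9) = (1/10)(0/9) = 0.
The prior-weighted likelihoods are 3/10 · 1/10 = 3/100, 3/10 · 1/6 = 1/20, 1/10 · 5/36 = 1/72, 1/5 · 1/10 = 1/50, 1/10 · 0 = 0; these sum to 41/360.
Hence P(r = 4 | data) = (1/20) / (41/360) = 18/41.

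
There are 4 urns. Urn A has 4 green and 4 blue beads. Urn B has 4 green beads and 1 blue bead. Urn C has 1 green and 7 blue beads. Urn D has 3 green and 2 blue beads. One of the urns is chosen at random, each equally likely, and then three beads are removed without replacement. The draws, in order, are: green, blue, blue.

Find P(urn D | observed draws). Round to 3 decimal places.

The likelihood of the observed sequence under each hypothesis: P(data | urn A) = (4/8)(4/7)(3/6) = 0.14286; P(data | urn B) = (4/5)(1/4)(0/3) = 0; P(data | urn C) = (1/8)(7/7)(6/6) = 0.125; P(data | urn D) = (3/5)(2/4)(1/3) = 0.1.
Weighting by the prior gives 1/4 · 0.14286 = 0.035714, 1/4 · 0 = 0, 1/4 · 0.125 = 0.03125, 1/4 · 0.1 = 0.025; summing to 0.091964.
So P(urn D | data) = (0.025) / (0.091964) = 0.27184.

0.272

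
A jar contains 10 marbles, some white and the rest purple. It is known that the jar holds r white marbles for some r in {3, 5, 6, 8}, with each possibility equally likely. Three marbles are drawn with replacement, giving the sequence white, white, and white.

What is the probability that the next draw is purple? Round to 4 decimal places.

Compute the likelihood of the observed sequence for each case: P(data | r = 3) = (3/10)(3/10)(3/10) = 0.027; P(data | r = 5) = (5/10)(5/10)(5/10) = 0.125; P(data | r = 6) = (6/10)(6/10)(6/10) = 0.216; P(data | r = 8) = (8/10)(8/10)(8/10) = 0.512.
The prior-weighted likelihoods are 1/4 · 0.027 = 0.00675, 1/4 · 0.125 = 0.03125, 1/4 · 0.216 = 0.054, 1/4 · 0.512 = 0.128; with total 0.22.
Normalising, the posterior is P(r = 3 | data) = 0.030682, P(r = 5 | data) = 0.14205, P(r = 6 | data) = 0.24545, P(r = 8 | data) = 0.58182.
Averaging over the posterior, P(purple next | data) = (7/10)(0.030682) + (1/2)(0.14205) + (2/5)(0.24545) + (1/5)(0.58182) = 0.30705.

0.3070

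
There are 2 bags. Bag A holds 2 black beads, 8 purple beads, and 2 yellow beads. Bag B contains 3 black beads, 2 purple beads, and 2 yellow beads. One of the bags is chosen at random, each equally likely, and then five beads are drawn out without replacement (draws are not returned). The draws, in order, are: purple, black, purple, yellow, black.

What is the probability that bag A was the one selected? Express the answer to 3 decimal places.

0.198

Under each hypothesis, the probability of the observed sequence is: P(data | bag A) = (8/12)(2/11)(7/10)(2/9)(1/8) = 0.0023569; P(data | bag B) = (2/7)(3/6)(1/5)(2/4)(2/3) = 0.0095238.
Multiplying each by its prior: 1/2 · 0.0023569 = 0.0011785, 1/2 · 0.0095238 = 0.0047619; these sum to 0.0059404.
So P(bag A | data) = (0.0011785) / (0.0059404) = 0.19838.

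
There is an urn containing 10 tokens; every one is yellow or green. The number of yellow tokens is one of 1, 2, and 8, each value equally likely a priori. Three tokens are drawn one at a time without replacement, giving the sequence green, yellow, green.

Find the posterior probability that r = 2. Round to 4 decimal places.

0.5600

Under each hypothesis, the probability of the observed sequence is: P(data | r = 1) = (9/10)(1/9)(8/8) = 1/10; P(data | r = 2) = (8/10)(2/9)(7/8) = 7/45; P(data | r = 8) = (2/10)(8/9)(1/8) = 1/45.
The prior-weighted likelihoods are 1/3 · 1/10 = 1/30, 1/3 · 7/45 = 7/135, 1/3 · 1/45 = 1/135; with total 5/54.
Hence P(r = 2 | data) = (7/135) / (5/54) = 14/25.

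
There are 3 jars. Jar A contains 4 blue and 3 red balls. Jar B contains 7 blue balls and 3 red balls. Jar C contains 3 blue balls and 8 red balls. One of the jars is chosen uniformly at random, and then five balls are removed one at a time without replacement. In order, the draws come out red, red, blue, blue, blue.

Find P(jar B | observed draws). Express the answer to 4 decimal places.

Under each hypothesis, the probability of the observed sequence is: P(data | jar A) = (3/7)(2/6)(4/5)(3/4)(2/3) = 0.057143; P(data | jar B) = (3/10)(2/9)(7/8)(6/7)(5/6) = 0.041667; P(data | jar C) = (8/11)(7/10)(3/9)(2/8)(1/7) = 0.0060606.
Multiplying each by its prior: 1/3 · 0.057143 = 0.019048, 1/3 · 0.041667 = 0.013889, 1/3 · 0.0060606 = 0.0020202; summing to 0.034957.
By Bayes' rule, P(jar B | data) = (0.013889) / (0.034957) = 0.39732.

0.3973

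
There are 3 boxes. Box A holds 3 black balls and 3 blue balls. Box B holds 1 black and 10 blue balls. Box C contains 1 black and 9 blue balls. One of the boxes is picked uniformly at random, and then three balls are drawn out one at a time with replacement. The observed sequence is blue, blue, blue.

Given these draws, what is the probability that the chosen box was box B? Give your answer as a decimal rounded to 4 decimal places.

0.4680

The likelihood of the observed sequence under each hypothesis: P(data | box A) = (3/6)(3/6)(3/6) = 0.125; P(data | box B) = (10/11)(10/11)(10/11) = 0.75131; P(data | box C) = (9/10)(9/10)(9/10) = 0.729.
Weighting by the prior gives 1/3 · 0.125 = 0.041667, 1/3 · 0.75131 = 0.25044, 1/3 · 0.729 = 0.243; summing to 0.5351.
Hence P(box B | data) = (0.25044) / (0.5351) = 0.46802.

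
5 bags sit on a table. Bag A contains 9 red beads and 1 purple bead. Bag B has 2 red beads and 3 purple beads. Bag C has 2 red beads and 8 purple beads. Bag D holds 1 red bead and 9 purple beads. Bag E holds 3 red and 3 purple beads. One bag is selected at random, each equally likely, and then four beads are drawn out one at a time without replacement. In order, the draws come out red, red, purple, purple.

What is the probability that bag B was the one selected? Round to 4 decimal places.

0.4500

The likelihood of the observed sequence under each hypothesis: P(data | bag A) = (9/10)(8/9)(1/8)(0/7) = 0; P(data | bag B) = (2/5)(1/4)(3/3)(2/2) = 1/10; P(data | bag C) = (2/10)(1/9)(8/8)(7/7) = 1/45; P(data | bag D) = (1/10)(0/9) = 0; P(data | bag E) = (3/6)(2/5)(3/4)(2/3) = 1/10.
The prior-weighted likelihoods are 1/5 · 0 = 0, 1/5 · 1/10 = 1/50, 1/5 · 1/45 = 1/225, 1/5 · 0 = 0, 1/5 · 1/10 = 1/50; summing to 2/45.
So P(bag B | data) = (1/50) / (2/45) = 9/20.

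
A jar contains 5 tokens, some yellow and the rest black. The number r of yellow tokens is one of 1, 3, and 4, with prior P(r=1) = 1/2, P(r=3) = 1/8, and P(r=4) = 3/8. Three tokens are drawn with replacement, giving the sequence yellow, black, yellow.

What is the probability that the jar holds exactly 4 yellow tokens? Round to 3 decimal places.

Under each hypothesis, the probability of the observed sequence is: P(data | r = 1) = (1/5)(4/5)(1/5) = 4/125; P(data | r = 3) = (3/5)(2/5)(3/5) = 18/125; P(data | r = 4) = (4/5)(1/5)(4/5) = 16/125.
Multiplying each by its prior: 1/2 · 4/125 = 2/125, 1/8 · 18/125 = 9/500, 3/8 · 16/125 = 6/125; with total 41/500.
So P(r = 4 | data) = (6/125) / (41/500) = 24/41.

0.585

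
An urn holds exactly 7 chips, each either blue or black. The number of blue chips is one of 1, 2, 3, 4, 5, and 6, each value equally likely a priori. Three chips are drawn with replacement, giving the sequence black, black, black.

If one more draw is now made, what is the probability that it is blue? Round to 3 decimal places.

The likelihood of the observed sequence under each hypothesis: P(data | r = 1) = (6/7)(6/7)(6/7) = 0.62974; P(data | r = 2) = (5/7)(5/7)(5/7) = 0.36443; P(data | r = 3) = (4/7)(4/7)(4/7) = 0.18659; P(data | r = 4) = (3/7)(3/7)(3/7) = 0.078717; P(data | r = 5) = (2/7)(2/7)(2/7) = 0.023324; P(data | r = 6) = (1/7)(1/7)(1/7) = 0.0029155.
Weighting by the prior gives 1/6 · 0.62974 = 0.10496, 1/6 · 0.36443 = 0.060739, 1/6 · 0.18659 = 0.031098, 1/6 · 0.078717 = 0.01312, 1/6 · 0.023324 = 0.0038873, 1/6 · 0.0029155 = 0.00048591; with total 0.21429.
The posterior is then P(r = 1 | data) = 0.4898, P(r = 2 | data) = 0.28345, P(r = 3 | data) = 0.14512, P(r = 4 | data) = 0.061224, P(r = 5 | data) = 0.018141, P(r = 6 | data) = 0.0022676.
The predictive probability is P(blue next | data) = (1/7)(0.4898) + (2/7)(0.28345) + (3/7)(0.14512) + (4/7)(0.061224) + (5/7)(0.018141) + (6/7)(0.0022676) = 0.26304.

0.263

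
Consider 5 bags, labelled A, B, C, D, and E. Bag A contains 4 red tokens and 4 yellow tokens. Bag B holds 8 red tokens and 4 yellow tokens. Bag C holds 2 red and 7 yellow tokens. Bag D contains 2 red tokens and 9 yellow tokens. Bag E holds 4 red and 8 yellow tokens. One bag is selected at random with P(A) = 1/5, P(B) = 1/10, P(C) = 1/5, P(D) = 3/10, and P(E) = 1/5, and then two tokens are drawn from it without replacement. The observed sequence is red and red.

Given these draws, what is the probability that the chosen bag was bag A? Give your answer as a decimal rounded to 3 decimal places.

For each hypothesis, P(data | H) works out to: P(data | bag A) = (4/8)(3/7) = 0.21429; P(data | bag B) = (8/12)(7/11) = 0.42424; P(data | bag C) = (2/9)(1/8) = 0.027778; P(data | bag D) = (2/11)(1/10) = 0.018182; P(data | bag E) = (4/12)(3/11) = 0.090909.
Weighting by the prior gives 1/5 · 0.21429 = 0.042857, 1/10 · 0.42424 = 0.042424, 1/5 · 0.027778 = 0.0055556, 3/10 · 0.018182 = 0.0054545, 1/5 · 0.090909 = 0.018182; these sum to 0.11447.
Therefore the posterior P(bag A | data) = (0.042857) / (0.11447) = 0.37439.

0.374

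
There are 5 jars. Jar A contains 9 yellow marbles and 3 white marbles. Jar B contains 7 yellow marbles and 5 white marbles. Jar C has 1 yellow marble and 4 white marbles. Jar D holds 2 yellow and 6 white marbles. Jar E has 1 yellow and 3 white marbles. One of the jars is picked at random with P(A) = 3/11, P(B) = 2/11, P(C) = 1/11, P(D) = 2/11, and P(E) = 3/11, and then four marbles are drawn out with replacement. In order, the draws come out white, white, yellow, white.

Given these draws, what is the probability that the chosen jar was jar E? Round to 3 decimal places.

0.422

The likelihood of the observed sequence under each hypothesis: P(data | jar A) = (3/12)(3/12)(9/12)(3/12) = 0.011719; P(data | jar B) = (5/12)(5/12)(7/12)(5/12) = 0.042197; P(data | jar C) = (4/5)(4/5)(1/5)(4/5) = 0.1024; P(data | jar D) = (6/8)(6/8)(2/8)(6/8) = 0.10547; P(data | jar E) = (3/4)(3/4)(1/4)(3/4) = 0.10547.
Weighting by the prior gives 3/11 · 0.011719 = 0.003196, 2/11 · 0.042197 = 0.0076722, 1/11 · 0.1024 = 0.0093091, 2/11 · 0.10547 = 0.019176, 3/11 · 0.10547 = 0.028764; summing to 0.068118.
By Bayes' rule, P(jar E | data) = (0.028764) / (0.068118) = 0.42227.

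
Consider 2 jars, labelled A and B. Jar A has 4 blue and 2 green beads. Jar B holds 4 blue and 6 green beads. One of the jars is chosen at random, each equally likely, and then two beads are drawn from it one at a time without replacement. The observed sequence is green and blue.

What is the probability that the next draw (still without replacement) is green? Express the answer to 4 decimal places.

The likelihood of the observed sequence under each hypothesis: P(data | jar A) = (2/6)(4/5) = 4/15; P(data | jar B) = (6/10)(4/9) = 4/15.
Multiplying each by its prior: 1/2 · 4/15 = 2/15, 1/2 · 4/15 = 2/15; summing to 4/15.
Normalising, the posterior is P(jar A | data) = 1/2, P(jar B | data) = 1/2.
So P(green next | data) = Σ P(green next | H) P(H | data) = (1/4)(1/2) + (5/8)(1/2) = 7/16.

0.4375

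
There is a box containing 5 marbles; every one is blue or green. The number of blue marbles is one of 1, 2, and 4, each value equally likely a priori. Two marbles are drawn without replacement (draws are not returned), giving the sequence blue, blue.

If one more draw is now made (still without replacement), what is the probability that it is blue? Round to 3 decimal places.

0.571

Compute the likelihood of the observed sequence for each case: P(data | r = 1) = (1/5)(0/4) = 0; P(data | r = 2) = (2/5)(1/4) = 1/10; P(data | r = 4) = (4/5)(3/4) = 3/5.
Multiplying each by its prior: 1/3 · 0 = 0, 1/3 · 1/10 = 1/30, 1/3 · 3/5 = 1/5; summing to 7/30.
Dividing through by the total gives posterior P(r = 1 | data) = 0, P(r = 2 | data) = 1/7, P(r = 4 | data) = 6/7.
The predictive probability is P(blue next | data) = (0)(1/7) + (2/3)(6/7) = 4/7.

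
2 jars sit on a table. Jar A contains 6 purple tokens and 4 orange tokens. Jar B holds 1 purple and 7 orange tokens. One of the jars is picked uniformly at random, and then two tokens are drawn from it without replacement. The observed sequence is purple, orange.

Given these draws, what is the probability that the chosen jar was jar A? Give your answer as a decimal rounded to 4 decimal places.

For each hypothesis, P(data | H) works out to: P(data | jar A) = (6/10)(4/9) = 4/15; P(data | jar B) = (1/8)(7/7) = 1/8.
The prior-weighted likelihoods are 1/2 · 4/15 = 2/15, 1/2 · 1/8 = 1/16; summing to 47/240.
Hence P(jar A | data) = (2/15) / (47/240) = 32/47.

0.6809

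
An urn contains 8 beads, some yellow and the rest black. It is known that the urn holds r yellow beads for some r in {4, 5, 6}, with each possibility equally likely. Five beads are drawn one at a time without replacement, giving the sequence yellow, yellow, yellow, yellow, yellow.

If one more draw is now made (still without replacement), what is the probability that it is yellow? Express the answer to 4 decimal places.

0.2857

For each hypothesis, P(data | H) works out to: P(data | r = 4) = (4/8)(3/7)(2/6)(1/5)(0/4) = 0; P(data | r = 5) = (5/8)(4/7)(3/6)(2/5)(1/4) = 1/56; P(data | r = 6) = (6/8)(5/7)(4/6)(3/5)(2/4) = 3/28.
Multiplying each by its prior: 1/3 · 0 = 0, 1/3 · 1/56 = 1/168, 1/3 · 3/28 = 1/28; with total 1/24.
Normalising, the posterior is P(r = 4 | data) = 0, P(r = 5 | data) = 1/7, P(r = 6 | data) = 6/7.
So P(yellow next | data) = Σ P(yellow next | H) P(H | data) = (0)(1/7) + (1/3)(6/7) = 2/7.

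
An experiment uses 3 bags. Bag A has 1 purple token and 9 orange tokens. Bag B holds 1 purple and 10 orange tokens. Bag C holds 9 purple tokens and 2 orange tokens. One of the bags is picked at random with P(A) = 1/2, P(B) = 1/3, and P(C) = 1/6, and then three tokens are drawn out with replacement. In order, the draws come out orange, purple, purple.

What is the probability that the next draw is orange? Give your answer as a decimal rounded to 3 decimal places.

0.367

The likelihood of the observed sequence under each hypothesis: P(data | bag A) = (9/10)(1/10)(1/10) = 0.009; P(data | bag B) = (10/11)(1/11)(1/11) = 0.0075131; P(data | bag C) = (2/11)(9/11)(9/11) = 0.12171.
Multiplying each by its prior: 1/2 · 0.009 = 0.0045, 1/3 · 0.0075131 = 0.0025044, 1/6 · 0.12171 = 0.020285; summing to 0.02729.
Normalising, the posterior is P(bag A | data) = 0.1649, P(bag B | data) = 0.09177, P(bag C | data) = 0.74333.
Averaging over the posterior, P(orange next | data) = (9/10)(0.1649) + (10/11)(0.09177) + (2/11)(0.74333) = 0.36699.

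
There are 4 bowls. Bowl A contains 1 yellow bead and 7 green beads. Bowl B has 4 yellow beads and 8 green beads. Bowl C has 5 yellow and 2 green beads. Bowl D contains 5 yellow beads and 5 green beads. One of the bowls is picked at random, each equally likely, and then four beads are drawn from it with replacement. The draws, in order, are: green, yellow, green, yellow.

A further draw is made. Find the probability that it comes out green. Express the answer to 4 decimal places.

Under each hypothesis, the probability of the observed sequence is: P(data | bowl A) = (7/8)(1/8)(7/8)(1/8) = 0.011963; P(data | bowl B) = (8/12)(4/12)(8/12)(4/12) = 0.049383; P(data | bowl C) = (2/7)(5/7)(2/7)(5/7) = 0.041649; P(data | bowl D) = (5/10)(5/10)(5/10)(5/10) = 0.0625.
Weighting by the prior gives 1/4 · 0.011963 = 0.0029907, 1/4 · 0.049383 = 0.012346, 1/4 · 0.041649 = 0.010412, 1/4 · 0.0625 = 0.015625; with total 0.041374.
Normalising, the posterior is P(bowl A | data) = 0.072286, P(bowl B | data) = 0.29839, P(bowl C | data) = 0.25167, P(bowl D | data) = 0.37766.
So P(green next | data) = Σ P(green next | H) P(H | data) = (7/8)(0.072286) + (2/3)(0.29839) + (2/7)(0.25167) + (1/2)(0.37766) = 0.52291.

0.5229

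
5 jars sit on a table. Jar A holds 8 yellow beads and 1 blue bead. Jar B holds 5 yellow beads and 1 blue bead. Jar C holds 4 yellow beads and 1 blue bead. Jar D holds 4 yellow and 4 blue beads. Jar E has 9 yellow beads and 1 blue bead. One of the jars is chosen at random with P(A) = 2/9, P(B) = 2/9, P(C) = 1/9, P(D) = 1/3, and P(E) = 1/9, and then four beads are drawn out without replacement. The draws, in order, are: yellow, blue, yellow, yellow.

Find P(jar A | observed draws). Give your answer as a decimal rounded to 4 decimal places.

Compute the likelihood of the observed sequence for each case: P(data | jar A) = (8/9)(1/8)(7/7)(6/6) = 0.11111; P(data | jar B) = (5/6)(1/5)(4/4)(3/3) = 0.16667; P(data | jar C) = (4/5)(1/4)(3/3)(2/2) = 0.2; P(data | jar D) = (4/8)(4/7)(3/6)(2/5) = 0.057143; P(data | jar E) = (9/10)(1/9)(8/8)(7/7) = 0.1.
Weighting by the prior gives 2/9 · 0.11111 = 0.024691, 2/9 · 0.16667 = 0.037037, 1/9 · 0.2 = 0.022222, 1/3 · 0.057143 = 0.019048, 1/9 · 0.1 = 0.011111; summing to 0.11411.
Hence P(jar A | data) = (0.024691) / (0.11411) = 0.21638.

0.2164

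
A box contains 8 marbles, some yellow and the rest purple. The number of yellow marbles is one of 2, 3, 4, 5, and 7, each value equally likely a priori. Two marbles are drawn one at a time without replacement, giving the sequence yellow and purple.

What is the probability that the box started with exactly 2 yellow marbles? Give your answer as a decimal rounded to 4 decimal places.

Under each hypothesis, the probability of the observed sequence is: P(data | r = 2) = (2/8)(6/7) = 3/14; P(data | r = 3) = (3/8)(5/7) = 15/56; P(data | r = 4) = (4/8)(4/7) = 2/7; P(data | r = 5) = (5/8)(3/7) = 15/56; P(data | r = 7) = (7/8)(1/7) = 1/8.
Multiplying each by its prior: 1/5 · 3/14 = 3/70, 1/5 · 15/56 = 3/56, 1/5 · 2/7 = 2/35, 1/5 · 15/56 = 3/56, 1/5 · 1/8 = 1/40; with total 13/56.
Hence P(r = 2 | data) = (3/70) / (13/56) = 12/65.

0.1846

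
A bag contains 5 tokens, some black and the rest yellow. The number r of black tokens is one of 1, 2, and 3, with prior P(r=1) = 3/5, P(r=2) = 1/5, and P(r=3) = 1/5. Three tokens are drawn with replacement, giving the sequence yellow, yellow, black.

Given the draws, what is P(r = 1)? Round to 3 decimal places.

0.615

For each hypothesis, P(data | H) works out to: P(data | r = 1) = (4/5)(4/5)(1/5) = 16/125; P(data | r = 2) = (3/5)(3/5)(2/5) = 18/125; P(data | r = 3) = (2/5)(2/5)(3/5) = 12/125.
Multiplying each by its prior: 3/5 · 16/125 = 48/625, 1/5 · 18/125 = 18/625, 1/5 · 12/125 = 12/625; with total 78/625.
Therefore the posterior P(r = 1 | data) = (48/625) / (78/625) = 8/13.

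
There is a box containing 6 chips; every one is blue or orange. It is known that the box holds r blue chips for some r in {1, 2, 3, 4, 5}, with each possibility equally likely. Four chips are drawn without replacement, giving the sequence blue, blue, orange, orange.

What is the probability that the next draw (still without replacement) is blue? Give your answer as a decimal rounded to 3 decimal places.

0.500

For each hypothesis, P(data | H) works out to: P(data | r = 1) = (1/6)(0/5) = 0; P(data | r = 2) = (2/6)(1/5)(4/4)(3/3) = 1/15; P(data | r = 3) = (3/6)(2/5)(3/4)(2/3) = 1/10; P(data | r = 4) = (4/6)(3/5)(2/4)(1/3) = 1/15; P(data | r = 5) = (5/6)(4/5)(1/4)(0/3) = 0.
Multiplying each by its prior: 1/5 · 0 = 0, 1/5 · 1/15 = 1/75, 1/5 · 1/10 = 1/50, 1/5 · 1/15 = 1/75, 1/5 · 0 = 0; these sum to 7/150.
The posterior is then P(r = 1 | data) = 0, P(r = 2 | data) = 2/7, P(r = 3 | data) = 3/7, P(r = 4 | data) = 2/7, P(r = 5 | data) = 0.
So P(blue next | data) = Σ P(blue next | H) P(H | data) = (0)(2/7) + (1/2)(3/7) + (1)(2/7) = 1/2.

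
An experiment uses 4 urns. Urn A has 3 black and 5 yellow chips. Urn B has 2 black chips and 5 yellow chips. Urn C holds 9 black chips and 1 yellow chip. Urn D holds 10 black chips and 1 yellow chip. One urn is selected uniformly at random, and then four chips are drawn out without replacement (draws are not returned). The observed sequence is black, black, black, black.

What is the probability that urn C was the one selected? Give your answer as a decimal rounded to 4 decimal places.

0.4853

Compute the likelihood of the observed sequence for each case: P(data | urn A) = (3/8)(2/7)(1/6)(0/5) = 0; P(data | urn B) = (2/7)(1/6)(0/5) = 0; P(data | urn C) = (9/10)(8/9)(7/8)(6/7) = 3/5; P(data | urn D) = (10/11)(9/10)(8/9)(7/8) = 7/11.
Multiplying each by its prior: 1/4 · 0 = 0, 1/4 · 0 = 0, 1/4 · 3/5 = 3/20, 1/4 · 7/11 = 7/44; these sum to 17/55.
So P(urn C | data) = (3/20) / (17/55) = 33/68.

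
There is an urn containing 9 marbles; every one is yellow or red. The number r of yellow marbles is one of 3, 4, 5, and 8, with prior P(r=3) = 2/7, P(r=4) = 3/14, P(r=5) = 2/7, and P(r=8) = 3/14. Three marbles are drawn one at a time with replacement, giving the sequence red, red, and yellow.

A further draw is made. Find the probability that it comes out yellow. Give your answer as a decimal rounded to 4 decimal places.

0.4428

Under each hypothesis, the probability of the observed sequence is: P(data | r = 3) = (6/9)(6/9)(3/9) = 0.14815; P(data | r = 4) = (5/9)(5/9)(4/9) = 0.13717; P(data | r = 5) = (4/9)(4/9)(5/9) = 0.10974; P(data | r = 8) = (1/9)(1/9)(8/9) = 0.010974.
The prior-weighted likelihoods are 2/7 · 0.14815 = 0.042328, 3/14 · 0.13717 = 0.029394, 2/7 · 0.10974 = 0.031354, 3/14 · 0.010974 = 0.0023516; these sum to 0.10543.
Normalising, the posterior is P(r = 3 | data) = 0.40149, P(r = 4 | data) = 0.27881, P(r = 5 | data) = 0.2974, P(r = 8 | data) = 0.022305.
The predictive probability is P(yellow next | data) = (1/3)(0.40149) + (4/9)(0.27881) + (5/9)(0.2974) + (8/9)(0.022305) = 0.44279.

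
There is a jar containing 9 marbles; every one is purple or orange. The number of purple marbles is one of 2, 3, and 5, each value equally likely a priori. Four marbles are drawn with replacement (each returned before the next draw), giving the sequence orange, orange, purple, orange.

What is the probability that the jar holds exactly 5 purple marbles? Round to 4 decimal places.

0.1935

Compute the likelihood of the observed sequence for each case: P(data | r = 2) = (7/9)(7/9)(2/9)(7/9) = 0.10456; P(data | r = 3) = (6/9)(6/9)(3/9)(6/9) = 0.098765; P(data | r = 5) = (4/9)(4/9)(5/9)(4/9) = 0.048773.
The prior-weighted likelihoods are 1/3 · 0.10456 = 0.034852, 1/3 · 0.098765 = 0.032922, 1/3 · 0.048773 = 0.016258; summing to 0.084032.
Hence P(r = 5 | data) = (0.016258) / (0.084032) = 0.19347.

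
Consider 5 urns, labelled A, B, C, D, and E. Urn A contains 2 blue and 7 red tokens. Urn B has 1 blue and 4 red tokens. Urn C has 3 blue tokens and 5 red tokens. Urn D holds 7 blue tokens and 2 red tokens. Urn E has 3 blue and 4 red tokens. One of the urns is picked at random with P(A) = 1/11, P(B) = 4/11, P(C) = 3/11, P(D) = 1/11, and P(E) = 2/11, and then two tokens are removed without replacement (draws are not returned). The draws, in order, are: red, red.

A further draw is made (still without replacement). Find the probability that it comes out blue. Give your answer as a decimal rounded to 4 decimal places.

0.4025

For each hypothesis, P(data | H) works out to: P(data | urn A) = (7/9)(6/8) = 0.58333; P(data | urn B) = (4/5)(3/4) = 0.6; P(data | urn C) = (5/8)(4/7) = 0.35714; P(data | urn D) = (2/9)(1/8) = 0.027778; P(data | urn E) = (4/7)(3/6) = 0.28571.
Multiplying each by its prior: 1/11 · 0.58333 = 0.05303, 4/11 · 0.6 = 0.21818, 3/11 · 0.35714 = 0.097403, 1/11 · 0.027778 = 0.0025253, 2/11 · 0.28571 = 0.051948; these sum to 0.42309.
The posterior is then P(urn A | data) = 0.12534, P(urn B | data) = 0.51569, P(urn C | data) = 0.23022, P(urn D | data) = 0.0059686, P(urn E | data) = 0.12278.
Averaging over the posterior, P(blue next | data) = (2/7)(0.12534) + (1/3)(0.51569) + (1/2)(0.23022) + (1)(0.0059686) + (3/5)(0.12278) = 0.40246.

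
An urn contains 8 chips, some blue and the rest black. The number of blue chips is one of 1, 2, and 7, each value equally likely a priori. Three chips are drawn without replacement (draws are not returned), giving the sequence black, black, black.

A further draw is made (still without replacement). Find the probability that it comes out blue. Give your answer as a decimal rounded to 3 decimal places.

The likelihood of the observed sequence under each hypothesis: P(data | r = 1) = (7/8)(6/7)(5/6) = 5/8; P(data | r = 2) = (6/8)(5/7)(4/6) = 5/14; P(data | r = 7) = (1/8)(0/7) = 0.
Multiplying each by its prior: 1/3 · 5/8 = 5/24, 1/3 · 5/14 = 5/42, 1/3 · 0 = 0; summing to 55/168.
The posterior is then P(r = 1 | data) = 7/11, P(r = 2 | data) = 4/11, P(r = 7 | data) = 0.
Averaging over the posterior, P(blue next | data) = (1/5)(7/11) + (2/5)(4/11) = 3/11.

0.273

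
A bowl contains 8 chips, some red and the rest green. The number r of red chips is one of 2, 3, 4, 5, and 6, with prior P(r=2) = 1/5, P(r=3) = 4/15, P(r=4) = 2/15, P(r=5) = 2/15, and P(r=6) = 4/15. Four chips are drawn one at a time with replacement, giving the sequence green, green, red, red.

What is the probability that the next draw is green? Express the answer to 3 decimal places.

0.507

For each hypothesis, P(data | H) works out to: P(data | r = 2) = (6/8)(6/8)(2/8)(2/8) = 0.035156; P(data | r = 3) = (5/8)(5/8)(3/8)(3/8) = 0.054932; P(data | r = 4) = (4/8)(4/8)(4/8)(4/8) = 0.0625; P(data | r = 5) = (3/8)(3/8)(5/8)(5/8) = 0.054932; P(data | r = 6) = (2/8)(2/8)(6/8)(6/8) = 0.035156.
Weighting by the prior gives 1/5 · 0.035156 = 0.0070313, 4/15 · 0.054932 = 0.014648, 2/15 · 0.0625 = 0.0083333, 2/15 · 0.054932 = 0.0073242, 4/15 · 0.035156 = 0.009375; these sum to 0.046712.
Dividing through by the total gives posterior P(r = 2 | data) = 0.15052, P(r = 3 | data) = 0.31359, P(r = 4 | data) = 0.1784, P(r = 5 | data) = 0.15679, P(r = 6 | data) = 0.2007.
So P(green next | data) = Σ P(green next | H) P(H | data) = (3/4)(0.15052) + (5/8)(0.31359) + (1/2)(0.1784) + (3/8)(0.15679) + (1/4)(0.2007) = 0.50706.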